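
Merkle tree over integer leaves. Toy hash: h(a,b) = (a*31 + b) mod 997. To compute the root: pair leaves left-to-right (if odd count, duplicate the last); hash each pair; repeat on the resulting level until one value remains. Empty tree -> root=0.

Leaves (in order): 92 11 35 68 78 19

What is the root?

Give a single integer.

Answer: 689

Derivation:
L0: [92, 11, 35, 68, 78, 19]
L1: h(92,11)=(92*31+11)%997=869 h(35,68)=(35*31+68)%997=156 h(78,19)=(78*31+19)%997=443 -> [869, 156, 443]
L2: h(869,156)=(869*31+156)%997=176 h(443,443)=(443*31+443)%997=218 -> [176, 218]
L3: h(176,218)=(176*31+218)%997=689 -> [689]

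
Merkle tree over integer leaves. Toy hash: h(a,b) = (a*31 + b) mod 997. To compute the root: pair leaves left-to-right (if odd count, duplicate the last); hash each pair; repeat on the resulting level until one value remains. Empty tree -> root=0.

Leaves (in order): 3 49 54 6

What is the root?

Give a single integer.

L0: [3, 49, 54, 6]
L1: h(3,49)=(3*31+49)%997=142 h(54,6)=(54*31+6)%997=683 -> [142, 683]
L2: h(142,683)=(142*31+683)%997=100 -> [100]

Answer: 100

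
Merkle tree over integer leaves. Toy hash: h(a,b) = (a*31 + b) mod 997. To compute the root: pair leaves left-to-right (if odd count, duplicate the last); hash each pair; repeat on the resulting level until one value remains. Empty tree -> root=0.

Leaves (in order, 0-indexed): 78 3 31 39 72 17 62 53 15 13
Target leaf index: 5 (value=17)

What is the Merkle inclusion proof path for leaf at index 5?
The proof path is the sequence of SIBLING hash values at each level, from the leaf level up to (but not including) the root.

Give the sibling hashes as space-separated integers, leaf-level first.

L0 (leaves): [78, 3, 31, 39, 72, 17, 62, 53, 15, 13], target index=5
L1: h(78,3)=(78*31+3)%997=427 [pair 0] h(31,39)=(31*31+39)%997=3 [pair 1] h(72,17)=(72*31+17)%997=255 [pair 2] h(62,53)=(62*31+53)%997=978 [pair 3] h(15,13)=(15*31+13)%997=478 [pair 4] -> [427, 3, 255, 978, 478]
  Sibling for proof at L0: 72
L2: h(427,3)=(427*31+3)%997=279 [pair 0] h(255,978)=(255*31+978)%997=907 [pair 1] h(478,478)=(478*31+478)%997=341 [pair 2] -> [279, 907, 341]
  Sibling for proof at L1: 978
L3: h(279,907)=(279*31+907)%997=583 [pair 0] h(341,341)=(341*31+341)%997=942 [pair 1] -> [583, 942]
  Sibling for proof at L2: 279
L4: h(583,942)=(583*31+942)%997=72 [pair 0] -> [72]
  Sibling for proof at L3: 942
Root: 72
Proof path (sibling hashes from leaf to root): [72, 978, 279, 942]

Answer: 72 978 279 942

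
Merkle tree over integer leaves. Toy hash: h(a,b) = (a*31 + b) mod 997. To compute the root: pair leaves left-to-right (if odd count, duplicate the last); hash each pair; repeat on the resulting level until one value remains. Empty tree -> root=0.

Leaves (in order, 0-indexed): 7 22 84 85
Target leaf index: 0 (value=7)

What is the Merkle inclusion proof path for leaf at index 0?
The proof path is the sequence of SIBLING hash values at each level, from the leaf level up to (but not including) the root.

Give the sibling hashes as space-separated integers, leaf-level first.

L0 (leaves): [7, 22, 84, 85], target index=0
L1: h(7,22)=(7*31+22)%997=239 [pair 0] h(84,85)=(84*31+85)%997=695 [pair 1] -> [239, 695]
  Sibling for proof at L0: 22
L2: h(239,695)=(239*31+695)%997=128 [pair 0] -> [128]
  Sibling for proof at L1: 695
Root: 128
Proof path (sibling hashes from leaf to root): [22, 695]

Answer: 22 695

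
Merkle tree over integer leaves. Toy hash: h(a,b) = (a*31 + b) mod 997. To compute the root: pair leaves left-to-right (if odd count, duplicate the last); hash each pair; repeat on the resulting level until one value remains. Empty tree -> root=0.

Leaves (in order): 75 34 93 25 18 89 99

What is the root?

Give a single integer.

Answer: 533

Derivation:
L0: [75, 34, 93, 25, 18, 89, 99]
L1: h(75,34)=(75*31+34)%997=365 h(93,25)=(93*31+25)%997=914 h(18,89)=(18*31+89)%997=647 h(99,99)=(99*31+99)%997=177 -> [365, 914, 647, 177]
L2: h(365,914)=(365*31+914)%997=265 h(647,177)=(647*31+177)%997=294 -> [265, 294]
L3: h(265,294)=(265*31+294)%997=533 -> [533]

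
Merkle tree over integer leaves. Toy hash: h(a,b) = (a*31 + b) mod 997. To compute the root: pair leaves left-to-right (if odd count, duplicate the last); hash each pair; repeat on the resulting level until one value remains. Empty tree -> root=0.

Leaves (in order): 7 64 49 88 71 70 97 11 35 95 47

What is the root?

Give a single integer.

L0: [7, 64, 49, 88, 71, 70, 97, 11, 35, 95, 47]
L1: h(7,64)=(7*31+64)%997=281 h(49,88)=(49*31+88)%997=610 h(71,70)=(71*31+70)%997=277 h(97,11)=(97*31+11)%997=27 h(35,95)=(35*31+95)%997=183 h(47,47)=(47*31+47)%997=507 -> [281, 610, 277, 27, 183, 507]
L2: h(281,610)=(281*31+610)%997=348 h(277,27)=(277*31+27)%997=638 h(183,507)=(183*31+507)%997=198 -> [348, 638, 198]
L3: h(348,638)=(348*31+638)%997=459 h(198,198)=(198*31+198)%997=354 -> [459, 354]
L4: h(459,354)=(459*31+354)%997=625 -> [625]

Answer: 625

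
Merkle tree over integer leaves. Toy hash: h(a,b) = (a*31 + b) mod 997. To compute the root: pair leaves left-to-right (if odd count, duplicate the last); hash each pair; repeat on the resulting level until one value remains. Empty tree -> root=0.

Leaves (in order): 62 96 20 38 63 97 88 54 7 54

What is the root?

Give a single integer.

Answer: 194

Derivation:
L0: [62, 96, 20, 38, 63, 97, 88, 54, 7, 54]
L1: h(62,96)=(62*31+96)%997=24 h(20,38)=(20*31+38)%997=658 h(63,97)=(63*31+97)%997=56 h(88,54)=(88*31+54)%997=788 h(7,54)=(7*31+54)%997=271 -> [24, 658, 56, 788, 271]
L2: h(24,658)=(24*31+658)%997=405 h(56,788)=(56*31+788)%997=530 h(271,271)=(271*31+271)%997=696 -> [405, 530, 696]
L3: h(405,530)=(405*31+530)%997=124 h(696,696)=(696*31+696)%997=338 -> [124, 338]
L4: h(124,338)=(124*31+338)%997=194 -> [194]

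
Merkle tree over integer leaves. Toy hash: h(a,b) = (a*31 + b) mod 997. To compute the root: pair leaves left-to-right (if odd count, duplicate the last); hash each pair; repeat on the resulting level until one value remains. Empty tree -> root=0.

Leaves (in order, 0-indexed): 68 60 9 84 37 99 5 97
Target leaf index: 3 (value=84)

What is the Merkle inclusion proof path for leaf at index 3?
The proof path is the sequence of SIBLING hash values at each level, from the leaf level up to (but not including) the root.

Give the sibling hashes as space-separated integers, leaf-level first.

Answer: 9 174 992

Derivation:
L0 (leaves): [68, 60, 9, 84, 37, 99, 5, 97], target index=3
L1: h(68,60)=(68*31+60)%997=174 [pair 0] h(9,84)=(9*31+84)%997=363 [pair 1] h(37,99)=(37*31+99)%997=249 [pair 2] h(5,97)=(5*31+97)%997=252 [pair 3] -> [174, 363, 249, 252]
  Sibling for proof at L0: 9
L2: h(174,363)=(174*31+363)%997=772 [pair 0] h(249,252)=(249*31+252)%997=992 [pair 1] -> [772, 992]
  Sibling for proof at L1: 174
L3: h(772,992)=(772*31+992)%997=996 [pair 0] -> [996]
  Sibling for proof at L2: 992
Root: 996
Proof path (sibling hashes from leaf to root): [9, 174, 992]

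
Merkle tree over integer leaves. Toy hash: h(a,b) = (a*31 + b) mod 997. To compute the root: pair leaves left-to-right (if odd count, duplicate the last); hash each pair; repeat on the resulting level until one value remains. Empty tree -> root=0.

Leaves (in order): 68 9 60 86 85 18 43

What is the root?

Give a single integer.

L0: [68, 9, 60, 86, 85, 18, 43]
L1: h(68,9)=(68*31+9)%997=123 h(60,86)=(60*31+86)%997=949 h(85,18)=(85*31+18)%997=659 h(43,43)=(43*31+43)%997=379 -> [123, 949, 659, 379]
L2: h(123,949)=(123*31+949)%997=774 h(659,379)=(659*31+379)%997=868 -> [774, 868]
L3: h(774,868)=(774*31+868)%997=934 -> [934]

Answer: 934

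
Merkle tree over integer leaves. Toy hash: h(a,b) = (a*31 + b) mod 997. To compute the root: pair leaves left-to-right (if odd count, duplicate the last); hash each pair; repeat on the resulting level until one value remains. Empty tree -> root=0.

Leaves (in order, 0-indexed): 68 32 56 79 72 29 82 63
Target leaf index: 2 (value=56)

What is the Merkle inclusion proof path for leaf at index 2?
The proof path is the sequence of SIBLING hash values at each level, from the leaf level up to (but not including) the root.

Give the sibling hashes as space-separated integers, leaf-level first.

L0 (leaves): [68, 32, 56, 79, 72, 29, 82, 63], target index=2
L1: h(68,32)=(68*31+32)%997=146 [pair 0] h(56,79)=(56*31+79)%997=818 [pair 1] h(72,29)=(72*31+29)%997=267 [pair 2] h(82,63)=(82*31+63)%997=611 [pair 3] -> [146, 818, 267, 611]
  Sibling for proof at L0: 79
L2: h(146,818)=(146*31+818)%997=359 [pair 0] h(267,611)=(267*31+611)%997=912 [pair 1] -> [359, 912]
  Sibling for proof at L1: 146
L3: h(359,912)=(359*31+912)%997=77 [pair 0] -> [77]
  Sibling for proof at L2: 912
Root: 77
Proof path (sibling hashes from leaf to root): [79, 146, 912]

Answer: 79 146 912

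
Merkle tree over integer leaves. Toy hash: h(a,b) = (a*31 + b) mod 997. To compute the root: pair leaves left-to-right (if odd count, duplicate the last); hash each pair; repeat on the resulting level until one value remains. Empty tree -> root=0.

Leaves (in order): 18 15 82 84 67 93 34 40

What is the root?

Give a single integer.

Answer: 529

Derivation:
L0: [18, 15, 82, 84, 67, 93, 34, 40]
L1: h(18,15)=(18*31+15)%997=573 h(82,84)=(82*31+84)%997=632 h(67,93)=(67*31+93)%997=176 h(34,40)=(34*31+40)%997=97 -> [573, 632, 176, 97]
L2: h(573,632)=(573*31+632)%997=449 h(176,97)=(176*31+97)%997=568 -> [449, 568]
L3: h(449,568)=(449*31+568)%997=529 -> [529]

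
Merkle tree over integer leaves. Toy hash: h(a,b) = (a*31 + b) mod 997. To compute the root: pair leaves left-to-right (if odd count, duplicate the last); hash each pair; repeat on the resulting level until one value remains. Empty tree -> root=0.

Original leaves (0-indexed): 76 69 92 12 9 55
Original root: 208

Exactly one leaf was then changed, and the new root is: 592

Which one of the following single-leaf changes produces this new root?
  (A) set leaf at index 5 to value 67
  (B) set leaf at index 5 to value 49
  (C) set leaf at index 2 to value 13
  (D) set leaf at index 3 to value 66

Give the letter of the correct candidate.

Answer: A

Derivation:
Original leaves: [76, 69, 92, 12, 9, 55]
Target new root: 592
Try each candidate change and compute the resulting root:
Candidate A: set leaf[5] = 67 -> leaves = [76, 69, 92, 12, 9, 67]
  L0: [76, 69, 92, 12, 9, 67]
  L1: h(76,69)=(76*31+69)%997=431 h(92,12)=(92*31+12)%997=870 h(9,67)=(9*31+67)%997=346 -> [431, 870, 346]
  L2: h(431,870)=(431*31+870)%997=273 h(346,346)=(346*31+346)%997=105 -> [273, 105]
  L3: h(273,105)=(273*31+105)%997=592 -> [592]
  root = 592 == target 592  ** MATCH **
Candidate B: set leaf[5] = 49 -> leaves = [76, 69, 92, 12, 9, 49]
  L0: [76, 69, 92, 12, 9, 49]
  L1: h(76,69)=(76*31+69)%997=431 h(92,12)=(92*31+12)%997=870 h(9,49)=(9*31+49)%997=328 -> [431, 870, 328]
  L2: h(431,870)=(431*31+870)%997=273 h(328,328)=(328*31+328)%997=526 -> [273, 526]
  L3: h(273,526)=(273*31+526)%997=16 -> [16]
  root = 16 != target 592
Candidate C: set leaf[2] = 13 -> leaves = [76, 69, 13, 12, 9, 55]
  L0: [76, 69, 13, 12, 9, 55]
  L1: h(76,69)=(76*31+69)%997=431 h(13,12)=(13*31+12)%997=415 h(9,55)=(9*31+55)%997=334 -> [431, 415, 334]
  L2: h(431,415)=(431*31+415)%997=815 h(334,334)=(334*31+334)%997=718 -> [815, 718]
  L3: h(815,718)=(815*31+718)%997=61 -> [61]
  root = 61 != target 592
Candidate D: set leaf[3] = 66 -> leaves = [76, 69, 92, 66, 9, 55]
  L0: [76, 69, 92, 66, 9, 55]
  L1: h(76,69)=(76*31+69)%997=431 h(92,66)=(92*31+66)%997=924 h(9,55)=(9*31+55)%997=334 -> [431, 924, 334]
  L2: h(431,924)=(431*31+924)%997=327 h(334,334)=(334*31+334)%997=718 -> [327, 718]
  L3: h(327,718)=(327*31+718)%997=885 -> [885]
  root = 885 != target 592
Candidate A produces the target root.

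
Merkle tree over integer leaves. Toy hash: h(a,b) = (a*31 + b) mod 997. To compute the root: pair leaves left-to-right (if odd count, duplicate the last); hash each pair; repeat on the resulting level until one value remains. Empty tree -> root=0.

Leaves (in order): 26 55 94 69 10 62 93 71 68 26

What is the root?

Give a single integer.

Answer: 728

Derivation:
L0: [26, 55, 94, 69, 10, 62, 93, 71, 68, 26]
L1: h(26,55)=(26*31+55)%997=861 h(94,69)=(94*31+69)%997=989 h(10,62)=(10*31+62)%997=372 h(93,71)=(93*31+71)%997=960 h(68,26)=(68*31+26)%997=140 -> [861, 989, 372, 960, 140]
L2: h(861,989)=(861*31+989)%997=761 h(372,960)=(372*31+960)%997=528 h(140,140)=(140*31+140)%997=492 -> [761, 528, 492]
L3: h(761,528)=(761*31+528)%997=191 h(492,492)=(492*31+492)%997=789 -> [191, 789]
L4: h(191,789)=(191*31+789)%997=728 -> [728]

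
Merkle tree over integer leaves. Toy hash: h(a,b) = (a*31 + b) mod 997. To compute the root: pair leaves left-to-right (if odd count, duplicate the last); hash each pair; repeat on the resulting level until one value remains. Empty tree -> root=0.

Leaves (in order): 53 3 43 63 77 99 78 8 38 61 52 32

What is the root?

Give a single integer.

Answer: 348

Derivation:
L0: [53, 3, 43, 63, 77, 99, 78, 8, 38, 61, 52, 32]
L1: h(53,3)=(53*31+3)%997=649 h(43,63)=(43*31+63)%997=399 h(77,99)=(77*31+99)%997=492 h(78,8)=(78*31+8)%997=432 h(38,61)=(38*31+61)%997=242 h(52,32)=(52*31+32)%997=647 -> [649, 399, 492, 432, 242, 647]
L2: h(649,399)=(649*31+399)%997=578 h(492,432)=(492*31+432)%997=729 h(242,647)=(242*31+647)%997=173 -> [578, 729, 173]
L3: h(578,729)=(578*31+729)%997=701 h(173,173)=(173*31+173)%997=551 -> [701, 551]
L4: h(701,551)=(701*31+551)%997=348 -> [348]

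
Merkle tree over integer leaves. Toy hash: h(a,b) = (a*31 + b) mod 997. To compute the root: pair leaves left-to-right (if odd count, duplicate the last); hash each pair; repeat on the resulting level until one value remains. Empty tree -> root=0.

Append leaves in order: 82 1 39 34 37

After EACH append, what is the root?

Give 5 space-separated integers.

Answer: 82 549 321 316 825

Derivation:
After append 82 (leaves=[82]):
  L0: [82]
  root=82
After append 1 (leaves=[82, 1]):
  L0: [82, 1]
  L1: h(82,1)=(82*31+1)%997=549 -> [549]
  root=549
After append 39 (leaves=[82, 1, 39]):
  L0: [82, 1, 39]
  L1: h(82,1)=(82*31+1)%997=549 h(39,39)=(39*31+39)%997=251 -> [549, 251]
  L2: h(549,251)=(549*31+251)%997=321 -> [321]
  root=321
After append 34 (leaves=[82, 1, 39, 34]):
  L0: [82, 1, 39, 34]
  L1: h(82,1)=(82*31+1)%997=549 h(39,34)=(39*31+34)%997=246 -> [549, 246]
  L2: h(549,246)=(549*31+246)%997=316 -> [316]
  root=316
After append 37 (leaves=[82, 1, 39, 34, 37]):
  L0: [82, 1, 39, 34, 37]
  L1: h(82,1)=(82*31+1)%997=549 h(39,34)=(39*31+34)%997=246 h(37,37)=(37*31+37)%997=187 -> [549, 246, 187]
  L2: h(549,246)=(549*31+246)%997=316 h(187,187)=(187*31+187)%997=2 -> [316, 2]
  L3: h(316,2)=(316*31+2)%997=825 -> [825]
  root=825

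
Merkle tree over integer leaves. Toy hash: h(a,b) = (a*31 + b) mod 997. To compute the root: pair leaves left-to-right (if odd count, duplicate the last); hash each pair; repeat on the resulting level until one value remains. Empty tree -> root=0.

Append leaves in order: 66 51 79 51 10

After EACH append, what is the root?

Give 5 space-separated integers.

After append 66 (leaves=[66]):
  L0: [66]
  root=66
After append 51 (leaves=[66, 51]):
  L0: [66, 51]
  L1: h(66,51)=(66*31+51)%997=103 -> [103]
  root=103
After append 79 (leaves=[66, 51, 79]):
  L0: [66, 51, 79]
  L1: h(66,51)=(66*31+51)%997=103 h(79,79)=(79*31+79)%997=534 -> [103, 534]
  L2: h(103,534)=(103*31+534)%997=736 -> [736]
  root=736
After append 51 (leaves=[66, 51, 79, 51]):
  L0: [66, 51, 79, 51]
  L1: h(66,51)=(66*31+51)%997=103 h(79,51)=(79*31+51)%997=506 -> [103, 506]
  L2: h(103,506)=(103*31+506)%997=708 -> [708]
  root=708
After append 10 (leaves=[66, 51, 79, 51, 10]):
  L0: [66, 51, 79, 51, 10]
  L1: h(66,51)=(66*31+51)%997=103 h(79,51)=(79*31+51)%997=506 h(10,10)=(10*31+10)%997=320 -> [103, 506, 320]
  L2: h(103,506)=(103*31+506)%997=708 h(320,320)=(320*31+320)%997=270 -> [708, 270]
  L3: h(708,270)=(708*31+270)%997=284 -> [284]
  root=284

Answer: 66 103 736 708 284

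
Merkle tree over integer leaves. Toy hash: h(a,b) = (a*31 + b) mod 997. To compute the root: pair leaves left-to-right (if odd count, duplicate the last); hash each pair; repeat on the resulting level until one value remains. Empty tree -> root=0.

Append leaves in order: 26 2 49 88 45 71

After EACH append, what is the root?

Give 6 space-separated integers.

After append 26 (leaves=[26]):
  L0: [26]
  root=26
After append 2 (leaves=[26, 2]):
  L0: [26, 2]
  L1: h(26,2)=(26*31+2)%997=808 -> [808]
  root=808
After append 49 (leaves=[26, 2, 49]):
  L0: [26, 2, 49]
  L1: h(26,2)=(26*31+2)%997=808 h(49,49)=(49*31+49)%997=571 -> [808, 571]
  L2: h(808,571)=(808*31+571)%997=694 -> [694]
  root=694
After append 88 (leaves=[26, 2, 49, 88]):
  L0: [26, 2, 49, 88]
  L1: h(26,2)=(26*31+2)%997=808 h(49,88)=(49*31+88)%997=610 -> [808, 610]
  L2: h(808,610)=(808*31+610)%997=733 -> [733]
  root=733
After append 45 (leaves=[26, 2, 49, 88, 45]):
  L0: [26, 2, 49, 88, 45]
  L1: h(26,2)=(26*31+2)%997=808 h(49,88)=(49*31+88)%997=610 h(45,45)=(45*31+45)%997=443 -> [808, 610, 443]
  L2: h(808,610)=(808*31+610)%997=733 h(443,443)=(443*31+443)%997=218 -> [733, 218]
  L3: h(733,218)=(733*31+218)%997=10 -> [10]
  root=10
After append 71 (leaves=[26, 2, 49, 88, 45, 71]):
  L0: [26, 2, 49, 88, 45, 71]
  L1: h(26,2)=(26*31+2)%997=808 h(49,88)=(49*31+88)%997=610 h(45,71)=(45*31+71)%997=469 -> [808, 610, 469]
  L2: h(808,610)=(808*31+610)%997=733 h(469,469)=(469*31+469)%997=53 -> [733, 53]
  L3: h(733,53)=(733*31+53)%997=842 -> [842]
  root=842

Answer: 26 808 694 733 10 842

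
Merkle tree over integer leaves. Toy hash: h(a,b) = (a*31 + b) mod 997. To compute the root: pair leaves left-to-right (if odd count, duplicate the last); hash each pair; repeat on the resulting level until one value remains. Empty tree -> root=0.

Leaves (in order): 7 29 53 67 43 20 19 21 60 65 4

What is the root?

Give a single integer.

L0: [7, 29, 53, 67, 43, 20, 19, 21, 60, 65, 4]
L1: h(7,29)=(7*31+29)%997=246 h(53,67)=(53*31+67)%997=713 h(43,20)=(43*31+20)%997=356 h(19,21)=(19*31+21)%997=610 h(60,65)=(60*31+65)%997=928 h(4,4)=(4*31+4)%997=128 -> [246, 713, 356, 610, 928, 128]
L2: h(246,713)=(246*31+713)%997=363 h(356,610)=(356*31+610)%997=679 h(928,128)=(928*31+128)%997=980 -> [363, 679, 980]
L3: h(363,679)=(363*31+679)%997=965 h(980,980)=(980*31+980)%997=453 -> [965, 453]
L4: h(965,453)=(965*31+453)%997=458 -> [458]

Answer: 458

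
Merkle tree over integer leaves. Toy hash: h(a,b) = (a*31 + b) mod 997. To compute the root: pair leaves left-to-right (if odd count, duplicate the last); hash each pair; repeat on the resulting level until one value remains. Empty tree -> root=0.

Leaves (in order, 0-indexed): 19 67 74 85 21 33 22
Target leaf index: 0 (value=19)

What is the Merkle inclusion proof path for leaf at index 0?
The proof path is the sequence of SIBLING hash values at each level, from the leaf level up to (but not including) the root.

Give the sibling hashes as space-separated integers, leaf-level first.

Answer: 67 385 971

Derivation:
L0 (leaves): [19, 67, 74, 85, 21, 33, 22], target index=0
L1: h(19,67)=(19*31+67)%997=656 [pair 0] h(74,85)=(74*31+85)%997=385 [pair 1] h(21,33)=(21*31+33)%997=684 [pair 2] h(22,22)=(22*31+22)%997=704 [pair 3] -> [656, 385, 684, 704]
  Sibling for proof at L0: 67
L2: h(656,385)=(656*31+385)%997=781 [pair 0] h(684,704)=(684*31+704)%997=971 [pair 1] -> [781, 971]
  Sibling for proof at L1: 385
L3: h(781,971)=(781*31+971)%997=257 [pair 0] -> [257]
  Sibling for proof at L2: 971
Root: 257
Proof path (sibling hashes from leaf to root): [67, 385, 971]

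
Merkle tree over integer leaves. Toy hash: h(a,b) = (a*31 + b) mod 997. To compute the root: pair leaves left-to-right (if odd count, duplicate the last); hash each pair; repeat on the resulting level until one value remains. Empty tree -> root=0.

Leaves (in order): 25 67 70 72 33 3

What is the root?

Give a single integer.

L0: [25, 67, 70, 72, 33, 3]
L1: h(25,67)=(25*31+67)%997=842 h(70,72)=(70*31+72)%997=248 h(33,3)=(33*31+3)%997=29 -> [842, 248, 29]
L2: h(842,248)=(842*31+248)%997=428 h(29,29)=(29*31+29)%997=928 -> [428, 928]
L3: h(428,928)=(428*31+928)%997=238 -> [238]

Answer: 238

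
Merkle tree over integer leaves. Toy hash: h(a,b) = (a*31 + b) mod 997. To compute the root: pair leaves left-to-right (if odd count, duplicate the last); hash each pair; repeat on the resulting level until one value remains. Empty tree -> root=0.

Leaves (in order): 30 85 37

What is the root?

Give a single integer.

Answer: 745

Derivation:
L0: [30, 85, 37]
L1: h(30,85)=(30*31+85)%997=18 h(37,37)=(37*31+37)%997=187 -> [18, 187]
L2: h(18,187)=(18*31+187)%997=745 -> [745]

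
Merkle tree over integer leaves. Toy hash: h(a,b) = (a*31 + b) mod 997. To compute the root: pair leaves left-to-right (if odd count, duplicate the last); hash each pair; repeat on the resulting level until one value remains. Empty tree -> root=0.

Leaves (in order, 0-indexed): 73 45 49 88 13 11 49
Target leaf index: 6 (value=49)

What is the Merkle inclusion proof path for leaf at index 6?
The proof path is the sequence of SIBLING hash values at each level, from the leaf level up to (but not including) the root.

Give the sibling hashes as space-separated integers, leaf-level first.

L0 (leaves): [73, 45, 49, 88, 13, 11, 49], target index=6
L1: h(73,45)=(73*31+45)%997=314 [pair 0] h(49,88)=(49*31+88)%997=610 [pair 1] h(13,11)=(13*31+11)%997=414 [pair 2] h(49,49)=(49*31+49)%997=571 [pair 3] -> [314, 610, 414, 571]
  Sibling for proof at L0: 49
L2: h(314,610)=(314*31+610)%997=374 [pair 0] h(414,571)=(414*31+571)%997=444 [pair 1] -> [374, 444]
  Sibling for proof at L1: 414
L3: h(374,444)=(374*31+444)%997=74 [pair 0] -> [74]
  Sibling for proof at L2: 374
Root: 74
Proof path (sibling hashes from leaf to root): [49, 414, 374]

Answer: 49 414 374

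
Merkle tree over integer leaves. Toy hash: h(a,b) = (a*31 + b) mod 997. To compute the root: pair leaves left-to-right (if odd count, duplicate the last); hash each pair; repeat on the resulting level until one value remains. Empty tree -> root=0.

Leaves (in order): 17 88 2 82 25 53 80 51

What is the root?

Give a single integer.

L0: [17, 88, 2, 82, 25, 53, 80, 51]
L1: h(17,88)=(17*31+88)%997=615 h(2,82)=(2*31+82)%997=144 h(25,53)=(25*31+53)%997=828 h(80,51)=(80*31+51)%997=537 -> [615, 144, 828, 537]
L2: h(615,144)=(615*31+144)%997=266 h(828,537)=(828*31+537)%997=283 -> [266, 283]
L3: h(266,283)=(266*31+283)%997=553 -> [553]

Answer: 553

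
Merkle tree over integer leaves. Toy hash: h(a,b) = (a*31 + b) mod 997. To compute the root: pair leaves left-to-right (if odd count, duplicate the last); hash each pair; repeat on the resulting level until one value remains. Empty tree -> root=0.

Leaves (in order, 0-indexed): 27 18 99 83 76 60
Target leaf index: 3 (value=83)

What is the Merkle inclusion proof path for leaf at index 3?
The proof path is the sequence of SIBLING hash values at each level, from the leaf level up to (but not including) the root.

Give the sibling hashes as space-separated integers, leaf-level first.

L0 (leaves): [27, 18, 99, 83, 76, 60], target index=3
L1: h(27,18)=(27*31+18)%997=855 [pair 0] h(99,83)=(99*31+83)%997=161 [pair 1] h(76,60)=(76*31+60)%997=422 [pair 2] -> [855, 161, 422]
  Sibling for proof at L0: 99
L2: h(855,161)=(855*31+161)%997=744 [pair 0] h(422,422)=(422*31+422)%997=543 [pair 1] -> [744, 543]
  Sibling for proof at L1: 855
L3: h(744,543)=(744*31+543)%997=676 [pair 0] -> [676]
  Sibling for proof at L2: 543
Root: 676
Proof path (sibling hashes from leaf to root): [99, 855, 543]

Answer: 99 855 543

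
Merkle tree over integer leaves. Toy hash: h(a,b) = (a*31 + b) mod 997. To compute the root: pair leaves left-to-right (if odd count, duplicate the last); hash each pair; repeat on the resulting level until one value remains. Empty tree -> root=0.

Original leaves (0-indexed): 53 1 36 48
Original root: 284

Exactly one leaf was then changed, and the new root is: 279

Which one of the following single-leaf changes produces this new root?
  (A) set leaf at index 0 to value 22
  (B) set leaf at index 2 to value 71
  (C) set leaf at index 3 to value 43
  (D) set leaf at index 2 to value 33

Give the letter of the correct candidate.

Answer: C

Derivation:
Original leaves: [53, 1, 36, 48]
Target new root: 279
Try each candidate change and compute the resulting root:
Candidate A: set leaf[0] = 22 -> leaves = [22, 1, 36, 48]
  L0: [22, 1, 36, 48]
  L1: h(22,1)=(22*31+1)%997=683 h(36,48)=(36*31+48)%997=167 -> [683, 167]
  L2: h(683,167)=(683*31+167)%997=403 -> [403]
  root = 403 != target 279
Candidate B: set leaf[2] = 71 -> leaves = [53, 1, 71, 48]
  L0: [53, 1, 71, 48]
  L1: h(53,1)=(53*31+1)%997=647 h(71,48)=(71*31+48)%997=255 -> [647, 255]
  L2: h(647,255)=(647*31+255)%997=372 -> [372]
  root = 372 != target 279
Candidate C: set leaf[3] = 43 -> leaves = [53, 1, 36, 43]
  L0: [53, 1, 36, 43]
  L1: h(53,1)=(53*31+1)%997=647 h(36,43)=(36*31+43)%997=162 -> [647, 162]
  L2: h(647,162)=(647*31+162)%997=279 -> [279]
  root = 279 == target 279  ** MATCH **
Candidate D: set leaf[2] = 33 -> leaves = [53, 1, 33, 48]
  L0: [53, 1, 33, 48]
  L1: h(53,1)=(53*31+1)%997=647 h(33,48)=(33*31+48)%997=74 -> [647, 74]
  L2: h(647,74)=(647*31+74)%997=191 -> [191]
  root = 191 != target 279
Candidate C produces the target root.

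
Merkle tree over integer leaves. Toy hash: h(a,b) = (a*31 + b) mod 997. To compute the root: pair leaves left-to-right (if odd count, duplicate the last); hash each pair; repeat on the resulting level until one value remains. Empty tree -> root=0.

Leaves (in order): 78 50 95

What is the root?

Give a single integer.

L0: [78, 50, 95]
L1: h(78,50)=(78*31+50)%997=474 h(95,95)=(95*31+95)%997=49 -> [474, 49]
L2: h(474,49)=(474*31+49)%997=785 -> [785]

Answer: 785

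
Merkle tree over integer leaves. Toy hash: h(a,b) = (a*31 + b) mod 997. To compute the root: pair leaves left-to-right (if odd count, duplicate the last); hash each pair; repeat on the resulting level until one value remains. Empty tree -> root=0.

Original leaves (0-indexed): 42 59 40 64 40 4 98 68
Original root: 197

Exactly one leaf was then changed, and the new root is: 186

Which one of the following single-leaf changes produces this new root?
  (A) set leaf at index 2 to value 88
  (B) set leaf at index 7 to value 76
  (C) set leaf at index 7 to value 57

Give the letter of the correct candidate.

Answer: C

Derivation:
Original leaves: [42, 59, 40, 64, 40, 4, 98, 68]
Target new root: 186
Try each candidate change and compute the resulting root:
Candidate A: set leaf[2] = 88 -> leaves = [42, 59, 88, 64, 40, 4, 98, 68]
  L0: [42, 59, 88, 64, 40, 4, 98, 68]
  L1: h(42,59)=(42*31+59)%997=364 h(88,64)=(88*31+64)%997=798 h(40,4)=(40*31+4)%997=247 h(98,68)=(98*31+68)%997=115 -> [364, 798, 247, 115]
  L2: h(364,798)=(364*31+798)%997=118 h(247,115)=(247*31+115)%997=793 -> [118, 793]
  L3: h(118,793)=(118*31+793)%997=463 -> [463]
  root = 463 != target 186
Candidate B: set leaf[7] = 76 -> leaves = [42, 59, 40, 64, 40, 4, 98, 76]
  L0: [42, 59, 40, 64, 40, 4, 98, 76]
  L1: h(42,59)=(42*31+59)%997=364 h(40,64)=(40*31+64)%997=307 h(40,4)=(40*31+4)%997=247 h(98,76)=(98*31+76)%997=123 -> [364, 307, 247, 123]
  L2: h(364,307)=(364*31+307)%997=624 h(247,123)=(247*31+123)%997=801 -> [624, 801]
  L3: h(624,801)=(624*31+801)%997=205 -> [205]
  root = 205 != target 186
Candidate C: set leaf[7] = 57 -> leaves = [42, 59, 40, 64, 40, 4, 98, 57]
  L0: [42, 59, 40, 64, 40, 4, 98, 57]
  L1: h(42,59)=(42*31+59)%997=364 h(40,64)=(40*31+64)%997=307 h(40,4)=(40*31+4)%997=247 h(98,57)=(98*31+57)%997=104 -> [364, 307, 247, 104]
  L2: h(364,307)=(364*31+307)%997=624 h(247,104)=(247*31+104)%997=782 -> [624, 782]
  L3: h(624,782)=(624*31+782)%997=186 -> [186]
  root = 186 == target 186  ** MATCH **
Candidate C produces the target root.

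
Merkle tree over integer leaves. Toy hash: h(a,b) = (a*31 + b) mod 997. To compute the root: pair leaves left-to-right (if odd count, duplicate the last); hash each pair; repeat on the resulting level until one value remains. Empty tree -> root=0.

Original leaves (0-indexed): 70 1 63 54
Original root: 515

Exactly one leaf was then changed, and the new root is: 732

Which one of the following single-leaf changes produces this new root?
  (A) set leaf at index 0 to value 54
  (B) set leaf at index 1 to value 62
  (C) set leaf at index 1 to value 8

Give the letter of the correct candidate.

Original leaves: [70, 1, 63, 54]
Target new root: 732
Try each candidate change and compute the resulting root:
Candidate A: set leaf[0] = 54 -> leaves = [54, 1, 63, 54]
  L0: [54, 1, 63, 54]
  L1: h(54,1)=(54*31+1)%997=678 h(63,54)=(63*31+54)%997=13 -> [678, 13]
  L2: h(678,13)=(678*31+13)%997=94 -> [94]
  root = 94 != target 732
Candidate B: set leaf[1] = 62 -> leaves = [70, 62, 63, 54]
  L0: [70, 62, 63, 54]
  L1: h(70,62)=(70*31+62)%997=238 h(63,54)=(63*31+54)%997=13 -> [238, 13]
  L2: h(238,13)=(238*31+13)%997=412 -> [412]
  root = 412 != target 732
Candidate C: set leaf[1] = 8 -> leaves = [70, 8, 63, 54]
  L0: [70, 8, 63, 54]
  L1: h(70,8)=(70*31+8)%997=184 h(63,54)=(63*31+54)%997=13 -> [184, 13]
  L2: h(184,13)=(184*31+13)%997=732 -> [732]
  root = 732 == target 732  ** MATCH **
Candidate C produces the target root.

Answer: C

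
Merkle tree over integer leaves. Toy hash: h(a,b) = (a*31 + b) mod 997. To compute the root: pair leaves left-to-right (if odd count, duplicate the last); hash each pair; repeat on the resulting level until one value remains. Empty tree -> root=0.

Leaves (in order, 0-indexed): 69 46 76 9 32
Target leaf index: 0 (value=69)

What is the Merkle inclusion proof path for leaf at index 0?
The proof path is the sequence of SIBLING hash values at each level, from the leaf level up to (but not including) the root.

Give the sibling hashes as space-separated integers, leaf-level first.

Answer: 46 371 864

Derivation:
L0 (leaves): [69, 46, 76, 9, 32], target index=0
L1: h(69,46)=(69*31+46)%997=191 [pair 0] h(76,9)=(76*31+9)%997=371 [pair 1] h(32,32)=(32*31+32)%997=27 [pair 2] -> [191, 371, 27]
  Sibling for proof at L0: 46
L2: h(191,371)=(191*31+371)%997=310 [pair 0] h(27,27)=(27*31+27)%997=864 [pair 1] -> [310, 864]
  Sibling for proof at L1: 371
L3: h(310,864)=(310*31+864)%997=504 [pair 0] -> [504]
  Sibling for proof at L2: 864
Root: 504
Proof path (sibling hashes from leaf to root): [46, 371, 864]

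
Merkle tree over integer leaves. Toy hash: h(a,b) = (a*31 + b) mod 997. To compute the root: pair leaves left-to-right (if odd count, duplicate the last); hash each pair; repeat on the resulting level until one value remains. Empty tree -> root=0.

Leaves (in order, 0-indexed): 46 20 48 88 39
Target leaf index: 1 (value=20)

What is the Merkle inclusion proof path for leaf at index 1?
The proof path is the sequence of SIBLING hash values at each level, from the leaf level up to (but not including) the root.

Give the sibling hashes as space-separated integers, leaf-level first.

L0 (leaves): [46, 20, 48, 88, 39], target index=1
L1: h(46,20)=(46*31+20)%997=449 [pair 0] h(48,88)=(48*31+88)%997=579 [pair 1] h(39,39)=(39*31+39)%997=251 [pair 2] -> [449, 579, 251]
  Sibling for proof at L0: 46
L2: h(449,579)=(449*31+579)%997=540 [pair 0] h(251,251)=(251*31+251)%997=56 [pair 1] -> [540, 56]
  Sibling for proof at L1: 579
L3: h(540,56)=(540*31+56)%997=844 [pair 0] -> [844]
  Sibling for proof at L2: 56
Root: 844
Proof path (sibling hashes from leaf to root): [46, 579, 56]

Answer: 46 579 56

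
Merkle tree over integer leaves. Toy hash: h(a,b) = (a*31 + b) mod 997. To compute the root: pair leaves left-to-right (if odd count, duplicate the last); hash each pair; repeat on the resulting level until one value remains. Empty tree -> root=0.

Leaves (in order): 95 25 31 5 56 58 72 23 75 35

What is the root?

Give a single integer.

L0: [95, 25, 31, 5, 56, 58, 72, 23, 75, 35]
L1: h(95,25)=(95*31+25)%997=976 h(31,5)=(31*31+5)%997=966 h(56,58)=(56*31+58)%997=797 h(72,23)=(72*31+23)%997=261 h(75,35)=(75*31+35)%997=366 -> [976, 966, 797, 261, 366]
L2: h(976,966)=(976*31+966)%997=315 h(797,261)=(797*31+261)%997=43 h(366,366)=(366*31+366)%997=745 -> [315, 43, 745]
L3: h(315,43)=(315*31+43)%997=835 h(745,745)=(745*31+745)%997=909 -> [835, 909]
L4: h(835,909)=(835*31+909)%997=872 -> [872]

Answer: 872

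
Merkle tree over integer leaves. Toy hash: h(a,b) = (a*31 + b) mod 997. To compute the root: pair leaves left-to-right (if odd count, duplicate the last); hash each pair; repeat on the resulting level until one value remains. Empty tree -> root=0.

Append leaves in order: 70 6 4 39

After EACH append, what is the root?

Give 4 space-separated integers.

Answer: 70 182 785 820

Derivation:
After append 70 (leaves=[70]):
  L0: [70]
  root=70
After append 6 (leaves=[70, 6]):
  L0: [70, 6]
  L1: h(70,6)=(70*31+6)%997=182 -> [182]
  root=182
After append 4 (leaves=[70, 6, 4]):
  L0: [70, 6, 4]
  L1: h(70,6)=(70*31+6)%997=182 h(4,4)=(4*31+4)%997=128 -> [182, 128]
  L2: h(182,128)=(182*31+128)%997=785 -> [785]
  root=785
After append 39 (leaves=[70, 6, 4, 39]):
  L0: [70, 6, 4, 39]
  L1: h(70,6)=(70*31+6)%997=182 h(4,39)=(4*31+39)%997=163 -> [182, 163]
  L2: h(182,163)=(182*31+163)%997=820 -> [820]
  root=820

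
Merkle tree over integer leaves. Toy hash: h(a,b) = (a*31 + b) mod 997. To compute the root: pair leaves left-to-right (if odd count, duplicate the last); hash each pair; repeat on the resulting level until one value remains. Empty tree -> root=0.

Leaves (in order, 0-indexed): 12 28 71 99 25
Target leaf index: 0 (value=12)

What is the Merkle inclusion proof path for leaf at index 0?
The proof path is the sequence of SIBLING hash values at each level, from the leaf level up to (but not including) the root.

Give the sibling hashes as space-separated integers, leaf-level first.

Answer: 28 306 675

Derivation:
L0 (leaves): [12, 28, 71, 99, 25], target index=0
L1: h(12,28)=(12*31+28)%997=400 [pair 0] h(71,99)=(71*31+99)%997=306 [pair 1] h(25,25)=(25*31+25)%997=800 [pair 2] -> [400, 306, 800]
  Sibling for proof at L0: 28
L2: h(400,306)=(400*31+306)%997=742 [pair 0] h(800,800)=(800*31+800)%997=675 [pair 1] -> [742, 675]
  Sibling for proof at L1: 306
L3: h(742,675)=(742*31+675)%997=746 [pair 0] -> [746]
  Sibling for proof at L2: 675
Root: 746
Proof path (sibling hashes from leaf to root): [28, 306, 675]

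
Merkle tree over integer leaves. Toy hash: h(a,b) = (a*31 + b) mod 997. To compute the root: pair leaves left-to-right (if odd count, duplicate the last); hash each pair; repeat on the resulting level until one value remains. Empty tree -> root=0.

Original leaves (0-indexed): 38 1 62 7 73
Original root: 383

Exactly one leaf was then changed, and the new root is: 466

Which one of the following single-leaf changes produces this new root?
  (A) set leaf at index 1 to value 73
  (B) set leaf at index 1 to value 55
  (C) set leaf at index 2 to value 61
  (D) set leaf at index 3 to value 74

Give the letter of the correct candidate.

Answer: D

Derivation:
Original leaves: [38, 1, 62, 7, 73]
Target new root: 466
Try each candidate change and compute the resulting root:
Candidate A: set leaf[1] = 73 -> leaves = [38, 73, 62, 7, 73]
  L0: [38, 73, 62, 7, 73]
  L1: h(38,73)=(38*31+73)%997=254 h(62,7)=(62*31+7)%997=932 h(73,73)=(73*31+73)%997=342 -> [254, 932, 342]
  L2: h(254,932)=(254*31+932)%997=830 h(342,342)=(342*31+342)%997=974 -> [830, 974]
  L3: h(830,974)=(830*31+974)%997=782 -> [782]
  root = 782 != target 466
Candidate B: set leaf[1] = 55 -> leaves = [38, 55, 62, 7, 73]
  L0: [38, 55, 62, 7, 73]
  L1: h(38,55)=(38*31+55)%997=236 h(62,7)=(62*31+7)%997=932 h(73,73)=(73*31+73)%997=342 -> [236, 932, 342]
  L2: h(236,932)=(236*31+932)%997=272 h(342,342)=(342*31+342)%997=974 -> [272, 974]
  L3: h(272,974)=(272*31+974)%997=433 -> [433]
  root = 433 != target 466
Candidate C: set leaf[2] = 61 -> leaves = [38, 1, 61, 7, 73]
  L0: [38, 1, 61, 7, 73]
  L1: h(38,1)=(38*31+1)%997=182 h(61,7)=(61*31+7)%997=901 h(73,73)=(73*31+73)%997=342 -> [182, 901, 342]
  L2: h(182,901)=(182*31+901)%997=561 h(342,342)=(342*31+342)%997=974 -> [561, 974]
  L3: h(561,974)=(561*31+974)%997=419 -> [419]
  root = 419 != target 466
Candidate D: set leaf[3] = 74 -> leaves = [38, 1, 62, 74, 73]
  L0: [38, 1, 62, 74, 73]
  L1: h(38,1)=(38*31+1)%997=182 h(62,74)=(62*31+74)%997=2 h(73,73)=(73*31+73)%997=342 -> [182, 2, 342]
  L2: h(182,2)=(182*31+2)%997=659 h(342,342)=(342*31+342)%997=974 -> [659, 974]
  L3: h(659,974)=(659*31+974)%997=466 -> [466]
  root = 466 == target 466  ** MATCH **
Candidate D produces the target root.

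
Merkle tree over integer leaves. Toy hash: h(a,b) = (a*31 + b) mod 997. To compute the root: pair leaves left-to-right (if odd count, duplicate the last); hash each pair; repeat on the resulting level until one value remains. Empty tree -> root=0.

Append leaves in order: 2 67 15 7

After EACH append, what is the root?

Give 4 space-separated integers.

Answer: 2 129 491 483

Derivation:
After append 2 (leaves=[2]):
  L0: [2]
  root=2
After append 67 (leaves=[2, 67]):
  L0: [2, 67]
  L1: h(2,67)=(2*31+67)%997=129 -> [129]
  root=129
After append 15 (leaves=[2, 67, 15]):
  L0: [2, 67, 15]
  L1: h(2,67)=(2*31+67)%997=129 h(15,15)=(15*31+15)%997=480 -> [129, 480]
  L2: h(129,480)=(129*31+480)%997=491 -> [491]
  root=491
After append 7 (leaves=[2, 67, 15, 7]):
  L0: [2, 67, 15, 7]
  L1: h(2,67)=(2*31+67)%997=129 h(15,7)=(15*31+7)%997=472 -> [129, 472]
  L2: h(129,472)=(129*31+472)%997=483 -> [483]
  root=483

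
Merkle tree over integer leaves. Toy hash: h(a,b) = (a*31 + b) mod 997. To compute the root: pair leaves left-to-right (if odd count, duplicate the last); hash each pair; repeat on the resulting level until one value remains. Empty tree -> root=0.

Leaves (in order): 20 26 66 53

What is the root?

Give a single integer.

Answer: 191

Derivation:
L0: [20, 26, 66, 53]
L1: h(20,26)=(20*31+26)%997=646 h(66,53)=(66*31+53)%997=105 -> [646, 105]
L2: h(646,105)=(646*31+105)%997=191 -> [191]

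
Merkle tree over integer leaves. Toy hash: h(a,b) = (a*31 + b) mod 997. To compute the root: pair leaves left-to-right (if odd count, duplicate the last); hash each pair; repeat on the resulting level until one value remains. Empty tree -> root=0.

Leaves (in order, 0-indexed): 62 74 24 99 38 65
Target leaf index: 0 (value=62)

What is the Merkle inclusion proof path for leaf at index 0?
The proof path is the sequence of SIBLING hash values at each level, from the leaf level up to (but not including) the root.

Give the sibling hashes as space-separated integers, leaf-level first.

Answer: 74 843 893

Derivation:
L0 (leaves): [62, 74, 24, 99, 38, 65], target index=0
L1: h(62,74)=(62*31+74)%997=2 [pair 0] h(24,99)=(24*31+99)%997=843 [pair 1] h(38,65)=(38*31+65)%997=246 [pair 2] -> [2, 843, 246]
  Sibling for proof at L0: 74
L2: h(2,843)=(2*31+843)%997=905 [pair 0] h(246,246)=(246*31+246)%997=893 [pair 1] -> [905, 893]
  Sibling for proof at L1: 843
L3: h(905,893)=(905*31+893)%997=35 [pair 0] -> [35]
  Sibling for proof at L2: 893
Root: 35
Proof path (sibling hashes from leaf to root): [74, 843, 893]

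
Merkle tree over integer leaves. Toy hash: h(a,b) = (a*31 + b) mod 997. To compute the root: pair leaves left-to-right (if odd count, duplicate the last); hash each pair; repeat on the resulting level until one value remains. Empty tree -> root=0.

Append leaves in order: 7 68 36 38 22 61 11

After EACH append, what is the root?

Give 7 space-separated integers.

Answer: 7 285 17 19 186 437 46

Derivation:
After append 7 (leaves=[7]):
  L0: [7]
  root=7
After append 68 (leaves=[7, 68]):
  L0: [7, 68]
  L1: h(7,68)=(7*31+68)%997=285 -> [285]
  root=285
After append 36 (leaves=[7, 68, 36]):
  L0: [7, 68, 36]
  L1: h(7,68)=(7*31+68)%997=285 h(36,36)=(36*31+36)%997=155 -> [285, 155]
  L2: h(285,155)=(285*31+155)%997=17 -> [17]
  root=17
After append 38 (leaves=[7, 68, 36, 38]):
  L0: [7, 68, 36, 38]
  L1: h(7,68)=(7*31+68)%997=285 h(36,38)=(36*31+38)%997=157 -> [285, 157]
  L2: h(285,157)=(285*31+157)%997=19 -> [19]
  root=19
After append 22 (leaves=[7, 68, 36, 38, 22]):
  L0: [7, 68, 36, 38, 22]
  L1: h(7,68)=(7*31+68)%997=285 h(36,38)=(36*31+38)%997=157 h(22,22)=(22*31+22)%997=704 -> [285, 157, 704]
  L2: h(285,157)=(285*31+157)%997=19 h(704,704)=(704*31+704)%997=594 -> [19, 594]
  L3: h(19,594)=(19*31+594)%997=186 -> [186]
  root=186
After append 61 (leaves=[7, 68, 36, 38, 22, 61]):
  L0: [7, 68, 36, 38, 22, 61]
  L1: h(7,68)=(7*31+68)%997=285 h(36,38)=(36*31+38)%997=157 h(22,61)=(22*31+61)%997=743 -> [285, 157, 743]
  L2: h(285,157)=(285*31+157)%997=19 h(743,743)=(743*31+743)%997=845 -> [19, 845]
  L3: h(19,845)=(19*31+845)%997=437 -> [437]
  root=437
After append 11 (leaves=[7, 68, 36, 38, 22, 61, 11]):
  L0: [7, 68, 36, 38, 22, 61, 11]
  L1: h(7,68)=(7*31+68)%997=285 h(36,38)=(36*31+38)%997=157 h(22,61)=(22*31+61)%997=743 h(11,11)=(11*31+11)%997=352 -> [285, 157, 743, 352]
  L2: h(285,157)=(285*31+157)%997=19 h(743,352)=(743*31+352)%997=454 -> [19, 454]
  L3: h(19,454)=(19*31+454)%997=46 -> [46]
  root=46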